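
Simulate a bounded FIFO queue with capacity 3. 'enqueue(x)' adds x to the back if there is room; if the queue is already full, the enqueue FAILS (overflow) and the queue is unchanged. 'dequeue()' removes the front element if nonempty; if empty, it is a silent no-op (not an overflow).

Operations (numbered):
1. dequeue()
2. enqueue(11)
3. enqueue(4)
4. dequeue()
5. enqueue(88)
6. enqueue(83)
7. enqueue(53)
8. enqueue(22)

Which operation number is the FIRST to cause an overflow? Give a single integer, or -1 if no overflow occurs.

1. dequeue(): empty, no-op, size=0
2. enqueue(11): size=1
3. enqueue(4): size=2
4. dequeue(): size=1
5. enqueue(88): size=2
6. enqueue(83): size=3
7. enqueue(53): size=3=cap → OVERFLOW (fail)
8. enqueue(22): size=3=cap → OVERFLOW (fail)

Answer: 7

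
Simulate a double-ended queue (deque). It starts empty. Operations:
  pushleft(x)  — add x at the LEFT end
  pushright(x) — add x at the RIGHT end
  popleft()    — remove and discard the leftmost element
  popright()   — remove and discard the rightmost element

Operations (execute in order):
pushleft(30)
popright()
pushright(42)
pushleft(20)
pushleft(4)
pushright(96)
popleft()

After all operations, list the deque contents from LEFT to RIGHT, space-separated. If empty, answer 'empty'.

Answer: 20 42 96

Derivation:
pushleft(30): [30]
popright(): []
pushright(42): [42]
pushleft(20): [20, 42]
pushleft(4): [4, 20, 42]
pushright(96): [4, 20, 42, 96]
popleft(): [20, 42, 96]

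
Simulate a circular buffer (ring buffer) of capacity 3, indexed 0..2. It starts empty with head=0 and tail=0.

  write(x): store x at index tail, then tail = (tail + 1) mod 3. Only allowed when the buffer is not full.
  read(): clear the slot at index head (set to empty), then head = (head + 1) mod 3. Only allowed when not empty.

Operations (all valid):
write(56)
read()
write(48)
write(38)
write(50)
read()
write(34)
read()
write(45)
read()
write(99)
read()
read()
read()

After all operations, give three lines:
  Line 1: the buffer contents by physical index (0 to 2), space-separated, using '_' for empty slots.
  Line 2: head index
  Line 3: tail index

write(56): buf=[56 _ _], head=0, tail=1, size=1
read(): buf=[_ _ _], head=1, tail=1, size=0
write(48): buf=[_ 48 _], head=1, tail=2, size=1
write(38): buf=[_ 48 38], head=1, tail=0, size=2
write(50): buf=[50 48 38], head=1, tail=1, size=3
read(): buf=[50 _ 38], head=2, tail=1, size=2
write(34): buf=[50 34 38], head=2, tail=2, size=3
read(): buf=[50 34 _], head=0, tail=2, size=2
write(45): buf=[50 34 45], head=0, tail=0, size=3
read(): buf=[_ 34 45], head=1, tail=0, size=2
write(99): buf=[99 34 45], head=1, tail=1, size=3
read(): buf=[99 _ 45], head=2, tail=1, size=2
read(): buf=[99 _ _], head=0, tail=1, size=1
read(): buf=[_ _ _], head=1, tail=1, size=0

Answer: _ _ _
1
1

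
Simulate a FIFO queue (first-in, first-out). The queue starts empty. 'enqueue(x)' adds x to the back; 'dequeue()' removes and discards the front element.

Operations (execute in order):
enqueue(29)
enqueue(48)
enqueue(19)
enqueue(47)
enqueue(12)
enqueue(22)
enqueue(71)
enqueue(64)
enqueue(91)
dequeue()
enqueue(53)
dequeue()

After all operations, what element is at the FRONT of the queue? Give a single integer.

enqueue(29): queue = [29]
enqueue(48): queue = [29, 48]
enqueue(19): queue = [29, 48, 19]
enqueue(47): queue = [29, 48, 19, 47]
enqueue(12): queue = [29, 48, 19, 47, 12]
enqueue(22): queue = [29, 48, 19, 47, 12, 22]
enqueue(71): queue = [29, 48, 19, 47, 12, 22, 71]
enqueue(64): queue = [29, 48, 19, 47, 12, 22, 71, 64]
enqueue(91): queue = [29, 48, 19, 47, 12, 22, 71, 64, 91]
dequeue(): queue = [48, 19, 47, 12, 22, 71, 64, 91]
enqueue(53): queue = [48, 19, 47, 12, 22, 71, 64, 91, 53]
dequeue(): queue = [19, 47, 12, 22, 71, 64, 91, 53]

Answer: 19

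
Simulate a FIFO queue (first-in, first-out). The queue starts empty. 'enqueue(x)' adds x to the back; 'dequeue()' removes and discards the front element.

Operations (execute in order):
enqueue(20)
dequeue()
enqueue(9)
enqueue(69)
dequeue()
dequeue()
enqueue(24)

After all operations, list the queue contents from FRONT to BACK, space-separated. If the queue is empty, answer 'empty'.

enqueue(20): [20]
dequeue(): []
enqueue(9): [9]
enqueue(69): [9, 69]
dequeue(): [69]
dequeue(): []
enqueue(24): [24]

Answer: 24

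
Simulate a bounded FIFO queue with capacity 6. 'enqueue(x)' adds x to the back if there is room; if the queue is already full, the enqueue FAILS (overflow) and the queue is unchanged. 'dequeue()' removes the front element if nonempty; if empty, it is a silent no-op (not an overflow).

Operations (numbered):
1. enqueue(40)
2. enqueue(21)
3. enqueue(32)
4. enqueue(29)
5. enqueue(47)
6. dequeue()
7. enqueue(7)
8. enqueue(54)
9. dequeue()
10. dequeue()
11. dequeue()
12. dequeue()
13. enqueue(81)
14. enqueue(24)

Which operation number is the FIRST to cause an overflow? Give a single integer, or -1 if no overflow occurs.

Answer: -1

Derivation:
1. enqueue(40): size=1
2. enqueue(21): size=2
3. enqueue(32): size=3
4. enqueue(29): size=4
5. enqueue(47): size=5
6. dequeue(): size=4
7. enqueue(7): size=5
8. enqueue(54): size=6
9. dequeue(): size=5
10. dequeue(): size=4
11. dequeue(): size=3
12. dequeue(): size=2
13. enqueue(81): size=3
14. enqueue(24): size=4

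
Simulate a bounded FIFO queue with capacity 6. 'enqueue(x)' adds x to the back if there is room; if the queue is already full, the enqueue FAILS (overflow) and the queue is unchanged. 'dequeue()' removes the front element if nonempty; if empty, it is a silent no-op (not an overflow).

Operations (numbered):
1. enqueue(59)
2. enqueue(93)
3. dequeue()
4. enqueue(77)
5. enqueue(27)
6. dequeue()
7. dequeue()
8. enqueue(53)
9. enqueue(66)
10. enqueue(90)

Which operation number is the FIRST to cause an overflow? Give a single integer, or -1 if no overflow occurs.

Answer: -1

Derivation:
1. enqueue(59): size=1
2. enqueue(93): size=2
3. dequeue(): size=1
4. enqueue(77): size=2
5. enqueue(27): size=3
6. dequeue(): size=2
7. dequeue(): size=1
8. enqueue(53): size=2
9. enqueue(66): size=3
10. enqueue(90): size=4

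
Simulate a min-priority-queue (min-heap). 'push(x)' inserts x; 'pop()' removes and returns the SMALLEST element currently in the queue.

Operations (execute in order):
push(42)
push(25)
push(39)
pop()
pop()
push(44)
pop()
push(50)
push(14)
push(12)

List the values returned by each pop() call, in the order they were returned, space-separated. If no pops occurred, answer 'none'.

push(42): heap contents = [42]
push(25): heap contents = [25, 42]
push(39): heap contents = [25, 39, 42]
pop() → 25: heap contents = [39, 42]
pop() → 39: heap contents = [42]
push(44): heap contents = [42, 44]
pop() → 42: heap contents = [44]
push(50): heap contents = [44, 50]
push(14): heap contents = [14, 44, 50]
push(12): heap contents = [12, 14, 44, 50]

Answer: 25 39 42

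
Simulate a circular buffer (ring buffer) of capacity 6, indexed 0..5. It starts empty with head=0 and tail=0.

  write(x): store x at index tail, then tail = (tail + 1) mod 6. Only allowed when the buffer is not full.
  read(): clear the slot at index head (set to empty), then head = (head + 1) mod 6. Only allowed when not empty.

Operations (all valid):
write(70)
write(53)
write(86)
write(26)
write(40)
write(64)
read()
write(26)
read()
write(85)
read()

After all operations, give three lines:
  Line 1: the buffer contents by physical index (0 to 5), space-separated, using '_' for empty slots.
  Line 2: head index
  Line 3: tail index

Answer: 26 85 _ 26 40 64
3
2

Derivation:
write(70): buf=[70 _ _ _ _ _], head=0, tail=1, size=1
write(53): buf=[70 53 _ _ _ _], head=0, tail=2, size=2
write(86): buf=[70 53 86 _ _ _], head=0, tail=3, size=3
write(26): buf=[70 53 86 26 _ _], head=0, tail=4, size=4
write(40): buf=[70 53 86 26 40 _], head=0, tail=5, size=5
write(64): buf=[70 53 86 26 40 64], head=0, tail=0, size=6
read(): buf=[_ 53 86 26 40 64], head=1, tail=0, size=5
write(26): buf=[26 53 86 26 40 64], head=1, tail=1, size=6
read(): buf=[26 _ 86 26 40 64], head=2, tail=1, size=5
write(85): buf=[26 85 86 26 40 64], head=2, tail=2, size=6
read(): buf=[26 85 _ 26 40 64], head=3, tail=2, size=5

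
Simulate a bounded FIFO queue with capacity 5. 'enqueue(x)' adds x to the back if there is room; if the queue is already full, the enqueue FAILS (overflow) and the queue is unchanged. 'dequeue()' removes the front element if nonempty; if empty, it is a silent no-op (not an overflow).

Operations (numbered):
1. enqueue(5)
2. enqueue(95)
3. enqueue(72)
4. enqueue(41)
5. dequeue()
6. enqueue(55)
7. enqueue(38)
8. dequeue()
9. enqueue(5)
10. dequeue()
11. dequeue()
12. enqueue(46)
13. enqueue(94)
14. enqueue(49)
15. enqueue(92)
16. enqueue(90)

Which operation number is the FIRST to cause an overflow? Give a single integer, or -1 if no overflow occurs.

Answer: 14

Derivation:
1. enqueue(5): size=1
2. enqueue(95): size=2
3. enqueue(72): size=3
4. enqueue(41): size=4
5. dequeue(): size=3
6. enqueue(55): size=4
7. enqueue(38): size=5
8. dequeue(): size=4
9. enqueue(5): size=5
10. dequeue(): size=4
11. dequeue(): size=3
12. enqueue(46): size=4
13. enqueue(94): size=5
14. enqueue(49): size=5=cap → OVERFLOW (fail)
15. enqueue(92): size=5=cap → OVERFLOW (fail)
16. enqueue(90): size=5=cap → OVERFLOW (fail)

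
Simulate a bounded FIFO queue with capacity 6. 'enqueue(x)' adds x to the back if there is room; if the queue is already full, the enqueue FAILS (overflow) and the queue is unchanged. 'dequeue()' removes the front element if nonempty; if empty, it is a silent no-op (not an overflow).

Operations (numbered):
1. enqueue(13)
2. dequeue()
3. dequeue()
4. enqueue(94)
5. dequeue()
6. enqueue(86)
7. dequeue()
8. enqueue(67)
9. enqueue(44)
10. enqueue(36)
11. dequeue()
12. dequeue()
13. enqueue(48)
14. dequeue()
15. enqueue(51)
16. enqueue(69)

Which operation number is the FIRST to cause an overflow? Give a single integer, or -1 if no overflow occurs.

1. enqueue(13): size=1
2. dequeue(): size=0
3. dequeue(): empty, no-op, size=0
4. enqueue(94): size=1
5. dequeue(): size=0
6. enqueue(86): size=1
7. dequeue(): size=0
8. enqueue(67): size=1
9. enqueue(44): size=2
10. enqueue(36): size=3
11. dequeue(): size=2
12. dequeue(): size=1
13. enqueue(48): size=2
14. dequeue(): size=1
15. enqueue(51): size=2
16. enqueue(69): size=3

Answer: -1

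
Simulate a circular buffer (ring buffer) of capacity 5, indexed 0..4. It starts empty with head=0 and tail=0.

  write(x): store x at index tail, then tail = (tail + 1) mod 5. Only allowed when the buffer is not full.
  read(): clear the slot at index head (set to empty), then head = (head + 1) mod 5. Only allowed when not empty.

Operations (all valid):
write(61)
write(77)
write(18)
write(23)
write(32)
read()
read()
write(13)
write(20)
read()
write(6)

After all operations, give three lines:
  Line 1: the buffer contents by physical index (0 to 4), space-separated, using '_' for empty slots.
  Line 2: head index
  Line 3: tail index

write(61): buf=[61 _ _ _ _], head=0, tail=1, size=1
write(77): buf=[61 77 _ _ _], head=0, tail=2, size=2
write(18): buf=[61 77 18 _ _], head=0, tail=3, size=3
write(23): buf=[61 77 18 23 _], head=0, tail=4, size=4
write(32): buf=[61 77 18 23 32], head=0, tail=0, size=5
read(): buf=[_ 77 18 23 32], head=1, tail=0, size=4
read(): buf=[_ _ 18 23 32], head=2, tail=0, size=3
write(13): buf=[13 _ 18 23 32], head=2, tail=1, size=4
write(20): buf=[13 20 18 23 32], head=2, tail=2, size=5
read(): buf=[13 20 _ 23 32], head=3, tail=2, size=4
write(6): buf=[13 20 6 23 32], head=3, tail=3, size=5

Answer: 13 20 6 23 32
3
3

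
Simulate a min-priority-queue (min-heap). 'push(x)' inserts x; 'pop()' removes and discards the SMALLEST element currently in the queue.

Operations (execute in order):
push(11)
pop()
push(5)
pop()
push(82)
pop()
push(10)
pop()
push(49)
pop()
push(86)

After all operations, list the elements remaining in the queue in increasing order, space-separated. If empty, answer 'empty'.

Answer: 86

Derivation:
push(11): heap contents = [11]
pop() → 11: heap contents = []
push(5): heap contents = [5]
pop() → 5: heap contents = []
push(82): heap contents = [82]
pop() → 82: heap contents = []
push(10): heap contents = [10]
pop() → 10: heap contents = []
push(49): heap contents = [49]
pop() → 49: heap contents = []
push(86): heap contents = [86]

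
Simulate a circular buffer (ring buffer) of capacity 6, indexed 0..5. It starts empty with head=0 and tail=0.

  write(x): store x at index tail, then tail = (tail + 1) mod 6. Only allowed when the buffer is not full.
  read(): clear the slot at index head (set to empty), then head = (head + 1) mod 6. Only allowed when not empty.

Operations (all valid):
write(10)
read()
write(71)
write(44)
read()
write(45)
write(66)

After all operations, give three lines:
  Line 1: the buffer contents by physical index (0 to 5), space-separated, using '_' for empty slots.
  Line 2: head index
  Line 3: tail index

Answer: _ _ 44 45 66 _
2
5

Derivation:
write(10): buf=[10 _ _ _ _ _], head=0, tail=1, size=1
read(): buf=[_ _ _ _ _ _], head=1, tail=1, size=0
write(71): buf=[_ 71 _ _ _ _], head=1, tail=2, size=1
write(44): buf=[_ 71 44 _ _ _], head=1, tail=3, size=2
read(): buf=[_ _ 44 _ _ _], head=2, tail=3, size=1
write(45): buf=[_ _ 44 45 _ _], head=2, tail=4, size=2
write(66): buf=[_ _ 44 45 66 _], head=2, tail=5, size=3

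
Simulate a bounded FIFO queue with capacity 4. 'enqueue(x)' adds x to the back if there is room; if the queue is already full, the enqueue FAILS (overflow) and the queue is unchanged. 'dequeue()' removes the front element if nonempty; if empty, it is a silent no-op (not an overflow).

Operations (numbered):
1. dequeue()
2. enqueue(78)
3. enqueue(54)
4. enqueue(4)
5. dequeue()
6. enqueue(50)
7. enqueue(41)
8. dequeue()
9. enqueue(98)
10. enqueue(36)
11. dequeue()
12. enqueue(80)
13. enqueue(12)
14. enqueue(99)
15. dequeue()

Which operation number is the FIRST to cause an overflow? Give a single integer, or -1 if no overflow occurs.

Answer: 10

Derivation:
1. dequeue(): empty, no-op, size=0
2. enqueue(78): size=1
3. enqueue(54): size=2
4. enqueue(4): size=3
5. dequeue(): size=2
6. enqueue(50): size=3
7. enqueue(41): size=4
8. dequeue(): size=3
9. enqueue(98): size=4
10. enqueue(36): size=4=cap → OVERFLOW (fail)
11. dequeue(): size=3
12. enqueue(80): size=4
13. enqueue(12): size=4=cap → OVERFLOW (fail)
14. enqueue(99): size=4=cap → OVERFLOW (fail)
15. dequeue(): size=3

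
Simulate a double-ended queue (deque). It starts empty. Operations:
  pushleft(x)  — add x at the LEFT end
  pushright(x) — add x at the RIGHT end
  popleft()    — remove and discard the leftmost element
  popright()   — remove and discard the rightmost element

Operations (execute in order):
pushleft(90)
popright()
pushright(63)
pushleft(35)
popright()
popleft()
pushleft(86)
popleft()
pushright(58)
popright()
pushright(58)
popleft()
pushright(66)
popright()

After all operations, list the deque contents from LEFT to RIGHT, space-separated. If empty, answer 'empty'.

pushleft(90): [90]
popright(): []
pushright(63): [63]
pushleft(35): [35, 63]
popright(): [35]
popleft(): []
pushleft(86): [86]
popleft(): []
pushright(58): [58]
popright(): []
pushright(58): [58]
popleft(): []
pushright(66): [66]
popright(): []

Answer: empty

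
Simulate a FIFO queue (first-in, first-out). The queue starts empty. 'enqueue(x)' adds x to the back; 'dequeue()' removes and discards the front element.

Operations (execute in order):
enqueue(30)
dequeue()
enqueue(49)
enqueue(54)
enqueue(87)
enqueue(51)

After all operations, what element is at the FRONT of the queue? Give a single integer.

enqueue(30): queue = [30]
dequeue(): queue = []
enqueue(49): queue = [49]
enqueue(54): queue = [49, 54]
enqueue(87): queue = [49, 54, 87]
enqueue(51): queue = [49, 54, 87, 51]

Answer: 49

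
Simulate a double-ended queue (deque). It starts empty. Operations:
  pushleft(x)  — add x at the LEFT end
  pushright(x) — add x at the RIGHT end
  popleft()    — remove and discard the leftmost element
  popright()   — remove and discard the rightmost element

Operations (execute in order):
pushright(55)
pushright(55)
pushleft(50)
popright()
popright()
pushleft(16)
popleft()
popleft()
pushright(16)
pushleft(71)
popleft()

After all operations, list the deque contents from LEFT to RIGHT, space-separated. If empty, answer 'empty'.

Answer: 16

Derivation:
pushright(55): [55]
pushright(55): [55, 55]
pushleft(50): [50, 55, 55]
popright(): [50, 55]
popright(): [50]
pushleft(16): [16, 50]
popleft(): [50]
popleft(): []
pushright(16): [16]
pushleft(71): [71, 16]
popleft(): [16]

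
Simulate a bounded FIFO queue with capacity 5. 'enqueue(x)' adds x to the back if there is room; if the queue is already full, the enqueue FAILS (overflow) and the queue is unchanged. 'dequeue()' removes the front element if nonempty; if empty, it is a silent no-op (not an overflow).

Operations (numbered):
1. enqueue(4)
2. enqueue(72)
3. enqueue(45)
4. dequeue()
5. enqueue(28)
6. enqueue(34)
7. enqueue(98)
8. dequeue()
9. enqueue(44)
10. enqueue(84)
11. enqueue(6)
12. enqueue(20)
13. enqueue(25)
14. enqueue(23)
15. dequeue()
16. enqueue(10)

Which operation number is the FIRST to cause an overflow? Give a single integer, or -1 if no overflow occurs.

Answer: 10

Derivation:
1. enqueue(4): size=1
2. enqueue(72): size=2
3. enqueue(45): size=3
4. dequeue(): size=2
5. enqueue(28): size=3
6. enqueue(34): size=4
7. enqueue(98): size=5
8. dequeue(): size=4
9. enqueue(44): size=5
10. enqueue(84): size=5=cap → OVERFLOW (fail)
11. enqueue(6): size=5=cap → OVERFLOW (fail)
12. enqueue(20): size=5=cap → OVERFLOW (fail)
13. enqueue(25): size=5=cap → OVERFLOW (fail)
14. enqueue(23): size=5=cap → OVERFLOW (fail)
15. dequeue(): size=4
16. enqueue(10): size=5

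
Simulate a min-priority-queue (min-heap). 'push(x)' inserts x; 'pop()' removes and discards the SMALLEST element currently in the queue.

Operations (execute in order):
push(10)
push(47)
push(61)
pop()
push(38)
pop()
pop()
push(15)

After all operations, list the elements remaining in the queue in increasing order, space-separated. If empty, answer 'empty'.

Answer: 15 61

Derivation:
push(10): heap contents = [10]
push(47): heap contents = [10, 47]
push(61): heap contents = [10, 47, 61]
pop() → 10: heap contents = [47, 61]
push(38): heap contents = [38, 47, 61]
pop() → 38: heap contents = [47, 61]
pop() → 47: heap contents = [61]
push(15): heap contents = [15, 61]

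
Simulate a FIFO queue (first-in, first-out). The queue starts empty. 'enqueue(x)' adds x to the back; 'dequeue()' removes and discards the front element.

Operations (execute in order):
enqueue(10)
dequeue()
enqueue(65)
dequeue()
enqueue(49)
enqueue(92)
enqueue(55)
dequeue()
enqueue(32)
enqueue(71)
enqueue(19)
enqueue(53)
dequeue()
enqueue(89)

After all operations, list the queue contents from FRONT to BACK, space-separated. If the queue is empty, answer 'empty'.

enqueue(10): [10]
dequeue(): []
enqueue(65): [65]
dequeue(): []
enqueue(49): [49]
enqueue(92): [49, 92]
enqueue(55): [49, 92, 55]
dequeue(): [92, 55]
enqueue(32): [92, 55, 32]
enqueue(71): [92, 55, 32, 71]
enqueue(19): [92, 55, 32, 71, 19]
enqueue(53): [92, 55, 32, 71, 19, 53]
dequeue(): [55, 32, 71, 19, 53]
enqueue(89): [55, 32, 71, 19, 53, 89]

Answer: 55 32 71 19 53 89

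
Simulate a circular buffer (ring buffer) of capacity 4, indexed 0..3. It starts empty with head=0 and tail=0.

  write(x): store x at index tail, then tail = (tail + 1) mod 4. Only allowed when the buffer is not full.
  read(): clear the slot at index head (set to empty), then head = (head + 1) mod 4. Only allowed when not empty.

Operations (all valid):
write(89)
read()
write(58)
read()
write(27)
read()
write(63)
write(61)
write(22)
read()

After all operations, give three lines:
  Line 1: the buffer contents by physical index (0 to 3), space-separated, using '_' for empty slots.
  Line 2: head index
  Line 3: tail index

Answer: 61 22 _ _
0
2

Derivation:
write(89): buf=[89 _ _ _], head=0, tail=1, size=1
read(): buf=[_ _ _ _], head=1, tail=1, size=0
write(58): buf=[_ 58 _ _], head=1, tail=2, size=1
read(): buf=[_ _ _ _], head=2, tail=2, size=0
write(27): buf=[_ _ 27 _], head=2, tail=3, size=1
read(): buf=[_ _ _ _], head=3, tail=3, size=0
write(63): buf=[_ _ _ 63], head=3, tail=0, size=1
write(61): buf=[61 _ _ 63], head=3, tail=1, size=2
write(22): buf=[61 22 _ 63], head=3, tail=2, size=3
read(): buf=[61 22 _ _], head=0, tail=2, size=2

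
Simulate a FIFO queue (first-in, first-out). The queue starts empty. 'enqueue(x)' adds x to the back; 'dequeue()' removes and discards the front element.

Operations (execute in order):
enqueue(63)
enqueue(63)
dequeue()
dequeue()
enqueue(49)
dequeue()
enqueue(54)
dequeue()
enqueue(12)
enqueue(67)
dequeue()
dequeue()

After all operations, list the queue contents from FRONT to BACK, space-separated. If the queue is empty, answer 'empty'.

enqueue(63): [63]
enqueue(63): [63, 63]
dequeue(): [63]
dequeue(): []
enqueue(49): [49]
dequeue(): []
enqueue(54): [54]
dequeue(): []
enqueue(12): [12]
enqueue(67): [12, 67]
dequeue(): [67]
dequeue(): []

Answer: empty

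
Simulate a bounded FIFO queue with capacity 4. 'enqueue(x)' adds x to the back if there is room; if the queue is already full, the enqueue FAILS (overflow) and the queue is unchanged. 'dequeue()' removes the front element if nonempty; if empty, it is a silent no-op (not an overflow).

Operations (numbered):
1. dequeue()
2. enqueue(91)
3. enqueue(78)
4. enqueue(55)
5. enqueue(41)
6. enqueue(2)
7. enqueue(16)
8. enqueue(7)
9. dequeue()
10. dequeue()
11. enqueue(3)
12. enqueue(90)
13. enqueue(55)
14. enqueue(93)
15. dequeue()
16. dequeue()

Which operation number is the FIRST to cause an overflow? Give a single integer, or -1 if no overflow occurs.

1. dequeue(): empty, no-op, size=0
2. enqueue(91): size=1
3. enqueue(78): size=2
4. enqueue(55): size=3
5. enqueue(41): size=4
6. enqueue(2): size=4=cap → OVERFLOW (fail)
7. enqueue(16): size=4=cap → OVERFLOW (fail)
8. enqueue(7): size=4=cap → OVERFLOW (fail)
9. dequeue(): size=3
10. dequeue(): size=2
11. enqueue(3): size=3
12. enqueue(90): size=4
13. enqueue(55): size=4=cap → OVERFLOW (fail)
14. enqueue(93): size=4=cap → OVERFLOW (fail)
15. dequeue(): size=3
16. dequeue(): size=2

Answer: 6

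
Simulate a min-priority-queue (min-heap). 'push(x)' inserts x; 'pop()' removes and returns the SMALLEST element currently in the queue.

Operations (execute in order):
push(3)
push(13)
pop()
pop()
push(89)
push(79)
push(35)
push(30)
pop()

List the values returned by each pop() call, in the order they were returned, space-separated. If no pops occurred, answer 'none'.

Answer: 3 13 30

Derivation:
push(3): heap contents = [3]
push(13): heap contents = [3, 13]
pop() → 3: heap contents = [13]
pop() → 13: heap contents = []
push(89): heap contents = [89]
push(79): heap contents = [79, 89]
push(35): heap contents = [35, 79, 89]
push(30): heap contents = [30, 35, 79, 89]
pop() → 30: heap contents = [35, 79, 89]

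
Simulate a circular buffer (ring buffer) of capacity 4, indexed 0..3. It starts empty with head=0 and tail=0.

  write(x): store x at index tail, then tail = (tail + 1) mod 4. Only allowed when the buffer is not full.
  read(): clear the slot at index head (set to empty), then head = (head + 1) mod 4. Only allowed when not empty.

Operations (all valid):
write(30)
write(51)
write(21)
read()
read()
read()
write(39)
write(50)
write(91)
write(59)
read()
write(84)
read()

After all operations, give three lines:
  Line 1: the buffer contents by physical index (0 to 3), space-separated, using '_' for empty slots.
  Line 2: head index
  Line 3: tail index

Answer: _ 91 59 84
1
0

Derivation:
write(30): buf=[30 _ _ _], head=0, tail=1, size=1
write(51): buf=[30 51 _ _], head=0, tail=2, size=2
write(21): buf=[30 51 21 _], head=0, tail=3, size=3
read(): buf=[_ 51 21 _], head=1, tail=3, size=2
read(): buf=[_ _ 21 _], head=2, tail=3, size=1
read(): buf=[_ _ _ _], head=3, tail=3, size=0
write(39): buf=[_ _ _ 39], head=3, tail=0, size=1
write(50): buf=[50 _ _ 39], head=3, tail=1, size=2
write(91): buf=[50 91 _ 39], head=3, tail=2, size=3
write(59): buf=[50 91 59 39], head=3, tail=3, size=4
read(): buf=[50 91 59 _], head=0, tail=3, size=3
write(84): buf=[50 91 59 84], head=0, tail=0, size=4
read(): buf=[_ 91 59 84], head=1, tail=0, size=3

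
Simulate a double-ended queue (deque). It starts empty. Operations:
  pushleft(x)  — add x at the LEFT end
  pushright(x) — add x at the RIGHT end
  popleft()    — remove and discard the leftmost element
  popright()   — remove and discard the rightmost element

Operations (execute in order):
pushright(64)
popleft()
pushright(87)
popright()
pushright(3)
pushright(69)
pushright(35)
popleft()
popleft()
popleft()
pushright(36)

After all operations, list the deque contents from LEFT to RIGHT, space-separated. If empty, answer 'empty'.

Answer: 36

Derivation:
pushright(64): [64]
popleft(): []
pushright(87): [87]
popright(): []
pushright(3): [3]
pushright(69): [3, 69]
pushright(35): [3, 69, 35]
popleft(): [69, 35]
popleft(): [35]
popleft(): []
pushright(36): [36]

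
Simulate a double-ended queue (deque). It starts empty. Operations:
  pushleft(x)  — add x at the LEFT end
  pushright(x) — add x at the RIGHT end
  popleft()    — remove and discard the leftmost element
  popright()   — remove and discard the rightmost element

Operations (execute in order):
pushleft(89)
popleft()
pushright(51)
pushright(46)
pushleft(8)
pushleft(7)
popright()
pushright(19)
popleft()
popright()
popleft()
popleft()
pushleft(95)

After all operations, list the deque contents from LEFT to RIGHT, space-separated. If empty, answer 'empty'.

Answer: 95

Derivation:
pushleft(89): [89]
popleft(): []
pushright(51): [51]
pushright(46): [51, 46]
pushleft(8): [8, 51, 46]
pushleft(7): [7, 8, 51, 46]
popright(): [7, 8, 51]
pushright(19): [7, 8, 51, 19]
popleft(): [8, 51, 19]
popright(): [8, 51]
popleft(): [51]
popleft(): []
pushleft(95): [95]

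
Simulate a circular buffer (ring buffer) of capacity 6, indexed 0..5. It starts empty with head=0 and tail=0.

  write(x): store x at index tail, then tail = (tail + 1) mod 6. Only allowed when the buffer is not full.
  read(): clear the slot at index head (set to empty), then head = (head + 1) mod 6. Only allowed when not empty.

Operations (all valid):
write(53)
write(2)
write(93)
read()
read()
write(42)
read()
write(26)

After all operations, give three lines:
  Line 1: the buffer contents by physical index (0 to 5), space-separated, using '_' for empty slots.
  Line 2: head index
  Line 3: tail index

Answer: _ _ _ 42 26 _
3
5

Derivation:
write(53): buf=[53 _ _ _ _ _], head=0, tail=1, size=1
write(2): buf=[53 2 _ _ _ _], head=0, tail=2, size=2
write(93): buf=[53 2 93 _ _ _], head=0, tail=3, size=3
read(): buf=[_ 2 93 _ _ _], head=1, tail=3, size=2
read(): buf=[_ _ 93 _ _ _], head=2, tail=3, size=1
write(42): buf=[_ _ 93 42 _ _], head=2, tail=4, size=2
read(): buf=[_ _ _ 42 _ _], head=3, tail=4, size=1
write(26): buf=[_ _ _ 42 26 _], head=3, tail=5, size=2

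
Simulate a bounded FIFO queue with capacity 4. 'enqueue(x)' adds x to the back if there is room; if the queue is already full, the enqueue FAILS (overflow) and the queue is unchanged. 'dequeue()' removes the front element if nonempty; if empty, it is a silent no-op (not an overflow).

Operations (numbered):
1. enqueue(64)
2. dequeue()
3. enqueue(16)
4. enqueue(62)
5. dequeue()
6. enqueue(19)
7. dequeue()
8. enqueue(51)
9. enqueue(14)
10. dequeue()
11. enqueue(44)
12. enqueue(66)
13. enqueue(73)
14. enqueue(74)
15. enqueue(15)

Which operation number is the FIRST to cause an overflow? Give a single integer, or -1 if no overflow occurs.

1. enqueue(64): size=1
2. dequeue(): size=0
3. enqueue(16): size=1
4. enqueue(62): size=2
5. dequeue(): size=1
6. enqueue(19): size=2
7. dequeue(): size=1
8. enqueue(51): size=2
9. enqueue(14): size=3
10. dequeue(): size=2
11. enqueue(44): size=3
12. enqueue(66): size=4
13. enqueue(73): size=4=cap → OVERFLOW (fail)
14. enqueue(74): size=4=cap → OVERFLOW (fail)
15. enqueue(15): size=4=cap → OVERFLOW (fail)

Answer: 13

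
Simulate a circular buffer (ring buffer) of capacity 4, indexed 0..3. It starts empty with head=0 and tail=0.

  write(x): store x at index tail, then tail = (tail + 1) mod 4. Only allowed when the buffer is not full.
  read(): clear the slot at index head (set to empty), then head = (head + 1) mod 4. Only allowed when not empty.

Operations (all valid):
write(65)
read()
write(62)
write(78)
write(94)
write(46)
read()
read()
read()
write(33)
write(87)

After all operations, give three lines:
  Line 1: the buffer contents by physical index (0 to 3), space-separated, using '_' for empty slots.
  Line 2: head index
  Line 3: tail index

Answer: 46 33 87 _
0
3

Derivation:
write(65): buf=[65 _ _ _], head=0, tail=1, size=1
read(): buf=[_ _ _ _], head=1, tail=1, size=0
write(62): buf=[_ 62 _ _], head=1, tail=2, size=1
write(78): buf=[_ 62 78 _], head=1, tail=3, size=2
write(94): buf=[_ 62 78 94], head=1, tail=0, size=3
write(46): buf=[46 62 78 94], head=1, tail=1, size=4
read(): buf=[46 _ 78 94], head=2, tail=1, size=3
read(): buf=[46 _ _ 94], head=3, tail=1, size=2
read(): buf=[46 _ _ _], head=0, tail=1, size=1
write(33): buf=[46 33 _ _], head=0, tail=2, size=2
write(87): buf=[46 33 87 _], head=0, tail=3, size=3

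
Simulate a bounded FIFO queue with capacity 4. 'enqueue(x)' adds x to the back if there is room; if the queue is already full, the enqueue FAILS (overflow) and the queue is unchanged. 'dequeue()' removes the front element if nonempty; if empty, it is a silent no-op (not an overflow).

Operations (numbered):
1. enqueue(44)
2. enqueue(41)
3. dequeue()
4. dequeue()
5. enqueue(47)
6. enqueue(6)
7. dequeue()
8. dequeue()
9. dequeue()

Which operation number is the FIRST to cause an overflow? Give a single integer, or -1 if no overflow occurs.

1. enqueue(44): size=1
2. enqueue(41): size=2
3. dequeue(): size=1
4. dequeue(): size=0
5. enqueue(47): size=1
6. enqueue(6): size=2
7. dequeue(): size=1
8. dequeue(): size=0
9. dequeue(): empty, no-op, size=0

Answer: -1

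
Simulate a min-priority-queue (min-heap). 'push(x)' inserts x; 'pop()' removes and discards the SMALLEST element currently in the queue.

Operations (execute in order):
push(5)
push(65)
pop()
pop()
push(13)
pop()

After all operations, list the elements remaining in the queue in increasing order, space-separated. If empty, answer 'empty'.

push(5): heap contents = [5]
push(65): heap contents = [5, 65]
pop() → 5: heap contents = [65]
pop() → 65: heap contents = []
push(13): heap contents = [13]
pop() → 13: heap contents = []

Answer: empty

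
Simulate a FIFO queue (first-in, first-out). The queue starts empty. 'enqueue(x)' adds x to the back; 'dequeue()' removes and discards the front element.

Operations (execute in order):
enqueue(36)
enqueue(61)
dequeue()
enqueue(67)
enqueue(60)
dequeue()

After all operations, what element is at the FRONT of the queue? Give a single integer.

enqueue(36): queue = [36]
enqueue(61): queue = [36, 61]
dequeue(): queue = [61]
enqueue(67): queue = [61, 67]
enqueue(60): queue = [61, 67, 60]
dequeue(): queue = [67, 60]

Answer: 67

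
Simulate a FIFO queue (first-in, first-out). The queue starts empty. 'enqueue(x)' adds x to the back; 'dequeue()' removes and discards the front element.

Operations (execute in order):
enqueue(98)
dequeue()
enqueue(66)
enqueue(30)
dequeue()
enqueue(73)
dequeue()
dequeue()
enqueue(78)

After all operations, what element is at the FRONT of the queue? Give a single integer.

enqueue(98): queue = [98]
dequeue(): queue = []
enqueue(66): queue = [66]
enqueue(30): queue = [66, 30]
dequeue(): queue = [30]
enqueue(73): queue = [30, 73]
dequeue(): queue = [73]
dequeue(): queue = []
enqueue(78): queue = [78]

Answer: 78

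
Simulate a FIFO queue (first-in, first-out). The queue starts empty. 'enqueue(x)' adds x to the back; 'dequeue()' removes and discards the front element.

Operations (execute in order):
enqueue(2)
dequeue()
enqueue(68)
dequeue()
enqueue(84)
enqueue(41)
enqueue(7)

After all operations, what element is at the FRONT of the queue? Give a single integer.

enqueue(2): queue = [2]
dequeue(): queue = []
enqueue(68): queue = [68]
dequeue(): queue = []
enqueue(84): queue = [84]
enqueue(41): queue = [84, 41]
enqueue(7): queue = [84, 41, 7]

Answer: 84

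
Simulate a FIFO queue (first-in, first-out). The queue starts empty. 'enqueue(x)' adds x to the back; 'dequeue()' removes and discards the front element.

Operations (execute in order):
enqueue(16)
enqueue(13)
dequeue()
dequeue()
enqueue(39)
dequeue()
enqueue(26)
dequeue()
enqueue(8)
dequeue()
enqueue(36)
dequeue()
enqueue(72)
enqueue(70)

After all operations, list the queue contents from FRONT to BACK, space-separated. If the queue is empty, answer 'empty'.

Answer: 72 70

Derivation:
enqueue(16): [16]
enqueue(13): [16, 13]
dequeue(): [13]
dequeue(): []
enqueue(39): [39]
dequeue(): []
enqueue(26): [26]
dequeue(): []
enqueue(8): [8]
dequeue(): []
enqueue(36): [36]
dequeue(): []
enqueue(72): [72]
enqueue(70): [72, 70]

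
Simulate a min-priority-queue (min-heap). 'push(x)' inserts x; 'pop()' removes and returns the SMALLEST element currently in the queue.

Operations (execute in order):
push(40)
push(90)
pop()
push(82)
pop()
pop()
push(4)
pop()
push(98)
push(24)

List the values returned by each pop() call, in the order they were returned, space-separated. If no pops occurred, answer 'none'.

push(40): heap contents = [40]
push(90): heap contents = [40, 90]
pop() → 40: heap contents = [90]
push(82): heap contents = [82, 90]
pop() → 82: heap contents = [90]
pop() → 90: heap contents = []
push(4): heap contents = [4]
pop() → 4: heap contents = []
push(98): heap contents = [98]
push(24): heap contents = [24, 98]

Answer: 40 82 90 4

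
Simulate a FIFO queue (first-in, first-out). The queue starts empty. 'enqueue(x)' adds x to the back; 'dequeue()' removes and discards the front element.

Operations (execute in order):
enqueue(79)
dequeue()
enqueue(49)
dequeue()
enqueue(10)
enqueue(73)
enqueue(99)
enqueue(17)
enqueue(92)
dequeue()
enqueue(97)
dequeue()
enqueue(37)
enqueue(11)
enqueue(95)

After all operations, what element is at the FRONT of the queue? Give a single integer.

Answer: 99

Derivation:
enqueue(79): queue = [79]
dequeue(): queue = []
enqueue(49): queue = [49]
dequeue(): queue = []
enqueue(10): queue = [10]
enqueue(73): queue = [10, 73]
enqueue(99): queue = [10, 73, 99]
enqueue(17): queue = [10, 73, 99, 17]
enqueue(92): queue = [10, 73, 99, 17, 92]
dequeue(): queue = [73, 99, 17, 92]
enqueue(97): queue = [73, 99, 17, 92, 97]
dequeue(): queue = [99, 17, 92, 97]
enqueue(37): queue = [99, 17, 92, 97, 37]
enqueue(11): queue = [99, 17, 92, 97, 37, 11]
enqueue(95): queue = [99, 17, 92, 97, 37, 11, 95]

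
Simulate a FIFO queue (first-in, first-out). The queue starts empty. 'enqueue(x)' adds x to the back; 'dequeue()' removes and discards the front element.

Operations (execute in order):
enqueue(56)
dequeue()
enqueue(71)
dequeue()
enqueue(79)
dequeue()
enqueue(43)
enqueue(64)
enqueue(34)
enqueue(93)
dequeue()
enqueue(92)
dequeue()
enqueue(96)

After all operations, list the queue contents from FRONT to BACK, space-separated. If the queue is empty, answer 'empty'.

enqueue(56): [56]
dequeue(): []
enqueue(71): [71]
dequeue(): []
enqueue(79): [79]
dequeue(): []
enqueue(43): [43]
enqueue(64): [43, 64]
enqueue(34): [43, 64, 34]
enqueue(93): [43, 64, 34, 93]
dequeue(): [64, 34, 93]
enqueue(92): [64, 34, 93, 92]
dequeue(): [34, 93, 92]
enqueue(96): [34, 93, 92, 96]

Answer: 34 93 92 96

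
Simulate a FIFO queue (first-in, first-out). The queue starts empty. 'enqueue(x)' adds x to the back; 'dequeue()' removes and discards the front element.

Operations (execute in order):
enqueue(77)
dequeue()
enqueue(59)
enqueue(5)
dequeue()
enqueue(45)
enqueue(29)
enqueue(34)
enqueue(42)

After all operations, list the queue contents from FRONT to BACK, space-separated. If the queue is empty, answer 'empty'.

Answer: 5 45 29 34 42

Derivation:
enqueue(77): [77]
dequeue(): []
enqueue(59): [59]
enqueue(5): [59, 5]
dequeue(): [5]
enqueue(45): [5, 45]
enqueue(29): [5, 45, 29]
enqueue(34): [5, 45, 29, 34]
enqueue(42): [5, 45, 29, 34, 42]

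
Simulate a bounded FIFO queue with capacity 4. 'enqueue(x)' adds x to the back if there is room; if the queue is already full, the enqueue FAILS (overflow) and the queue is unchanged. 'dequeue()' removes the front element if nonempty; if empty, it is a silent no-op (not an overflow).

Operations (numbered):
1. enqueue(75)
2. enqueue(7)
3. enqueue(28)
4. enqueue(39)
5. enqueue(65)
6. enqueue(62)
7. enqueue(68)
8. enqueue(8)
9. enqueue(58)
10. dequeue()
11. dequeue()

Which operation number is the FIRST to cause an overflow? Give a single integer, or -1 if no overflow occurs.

1. enqueue(75): size=1
2. enqueue(7): size=2
3. enqueue(28): size=3
4. enqueue(39): size=4
5. enqueue(65): size=4=cap → OVERFLOW (fail)
6. enqueue(62): size=4=cap → OVERFLOW (fail)
7. enqueue(68): size=4=cap → OVERFLOW (fail)
8. enqueue(8): size=4=cap → OVERFLOW (fail)
9. enqueue(58): size=4=cap → OVERFLOW (fail)
10. dequeue(): size=3
11. dequeue(): size=2

Answer: 5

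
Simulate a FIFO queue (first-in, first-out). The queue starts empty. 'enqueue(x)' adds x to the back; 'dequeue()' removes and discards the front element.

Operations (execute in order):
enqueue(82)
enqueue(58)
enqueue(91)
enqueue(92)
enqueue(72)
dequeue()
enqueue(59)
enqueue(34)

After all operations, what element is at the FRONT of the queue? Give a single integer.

Answer: 58

Derivation:
enqueue(82): queue = [82]
enqueue(58): queue = [82, 58]
enqueue(91): queue = [82, 58, 91]
enqueue(92): queue = [82, 58, 91, 92]
enqueue(72): queue = [82, 58, 91, 92, 72]
dequeue(): queue = [58, 91, 92, 72]
enqueue(59): queue = [58, 91, 92, 72, 59]
enqueue(34): queue = [58, 91, 92, 72, 59, 34]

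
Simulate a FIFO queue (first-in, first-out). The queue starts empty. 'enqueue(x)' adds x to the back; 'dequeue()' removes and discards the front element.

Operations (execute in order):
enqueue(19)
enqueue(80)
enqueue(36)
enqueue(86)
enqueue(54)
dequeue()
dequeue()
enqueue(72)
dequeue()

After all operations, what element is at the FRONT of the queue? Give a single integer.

enqueue(19): queue = [19]
enqueue(80): queue = [19, 80]
enqueue(36): queue = [19, 80, 36]
enqueue(86): queue = [19, 80, 36, 86]
enqueue(54): queue = [19, 80, 36, 86, 54]
dequeue(): queue = [80, 36, 86, 54]
dequeue(): queue = [36, 86, 54]
enqueue(72): queue = [36, 86, 54, 72]
dequeue(): queue = [86, 54, 72]

Answer: 86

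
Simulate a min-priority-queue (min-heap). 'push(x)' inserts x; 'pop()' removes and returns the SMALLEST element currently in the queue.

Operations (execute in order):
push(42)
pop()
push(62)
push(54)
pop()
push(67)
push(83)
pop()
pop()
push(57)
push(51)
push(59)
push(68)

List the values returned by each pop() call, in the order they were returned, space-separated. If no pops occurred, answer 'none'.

Answer: 42 54 62 67

Derivation:
push(42): heap contents = [42]
pop() → 42: heap contents = []
push(62): heap contents = [62]
push(54): heap contents = [54, 62]
pop() → 54: heap contents = [62]
push(67): heap contents = [62, 67]
push(83): heap contents = [62, 67, 83]
pop() → 62: heap contents = [67, 83]
pop() → 67: heap contents = [83]
push(57): heap contents = [57, 83]
push(51): heap contents = [51, 57, 83]
push(59): heap contents = [51, 57, 59, 83]
push(68): heap contents = [51, 57, 59, 68, 83]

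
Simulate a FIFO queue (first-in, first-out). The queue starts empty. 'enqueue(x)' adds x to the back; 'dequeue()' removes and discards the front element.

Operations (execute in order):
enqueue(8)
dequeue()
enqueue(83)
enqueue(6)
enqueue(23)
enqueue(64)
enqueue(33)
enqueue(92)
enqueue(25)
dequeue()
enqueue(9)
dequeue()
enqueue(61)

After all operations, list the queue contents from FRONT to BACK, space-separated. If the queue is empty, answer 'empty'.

enqueue(8): [8]
dequeue(): []
enqueue(83): [83]
enqueue(6): [83, 6]
enqueue(23): [83, 6, 23]
enqueue(64): [83, 6, 23, 64]
enqueue(33): [83, 6, 23, 64, 33]
enqueue(92): [83, 6, 23, 64, 33, 92]
enqueue(25): [83, 6, 23, 64, 33, 92, 25]
dequeue(): [6, 23, 64, 33, 92, 25]
enqueue(9): [6, 23, 64, 33, 92, 25, 9]
dequeue(): [23, 64, 33, 92, 25, 9]
enqueue(61): [23, 64, 33, 92, 25, 9, 61]

Answer: 23 64 33 92 25 9 61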